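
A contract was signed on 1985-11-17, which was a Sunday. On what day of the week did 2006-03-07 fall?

From November 17, 1985 to November 17, 2005: 20 years, of which 5 contain a Feb 29 — 15×365 + 5×366 = 7305 days.
(2000 is a leap year (divisible by 400).)
November 2005: 30 − 17 = 13 days remain.
Then December (31), January (31), February 2006 (28): 31 + 31 + 28 = 90 days.
March 1–7, 2006: 7 days.
Residual: 110 days.
Total: 7415 days.
7415 mod 7 = 2, so 2 days after Sunday is Tuesday.

Tuesday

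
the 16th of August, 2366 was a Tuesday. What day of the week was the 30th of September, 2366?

August 2366: 31 − 16 = 15 days remain.
September 1–30, 2366: 30 days.
Total: 15 + 30 = 45 days.
45 mod 7 = 3, so 3 days after Tuesday is Friday.

Friday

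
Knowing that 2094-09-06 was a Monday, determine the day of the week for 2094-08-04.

Wednesday

Count forward from the earlier date (August 4, 2094) to the later (September 6, 2094):
August 2094: 31 − 4 = 27 days remain.
September 1–6, 2094: 6 days.
Total: 27 + 6 = 33 days.
33 mod 7 = 5, so 5 days before Monday is Wednesday.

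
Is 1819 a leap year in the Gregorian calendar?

No

1819 is not a leap year.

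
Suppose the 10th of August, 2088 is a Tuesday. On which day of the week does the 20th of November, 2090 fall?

August 10, 2088 → August 10, 2089: 365 days.
August 10, 2089 → August 10, 2090: 365 days.
August 2090: 31 − 10 = 21 days remain.
Then September (30), October (31): 30 + 31 = 61 days.
November 1–20, 2090: 20 days.
Residual: 102 days.
Total: 832 days.
832 mod 7 = 6, so 6 days after Tuesday is Monday.

Monday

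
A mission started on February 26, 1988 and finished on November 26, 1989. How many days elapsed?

639

Day-of-year of February 26, 1988: 57.
Day-of-year of November 26, 1989: 330.
1988 has 366 days, so 366 − 57 = 309 days remain in 1988.
Total: 309 + 330 = 639 days.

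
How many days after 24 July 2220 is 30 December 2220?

159

July 2220: 31 − 24 = 7 days remain.
Then August (31), September (30), October (31), November (30): 31 + 30 + 31 + 30 = 122 days.
December 1–30, 2220: 30 days.
Total: 7 + 122 + 30 = 159 days.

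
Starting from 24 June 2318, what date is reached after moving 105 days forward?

7 October 2318

Count 105 days after June 24, 2318:
June 2318: 30 − 24 = 6 days remain.
Then July (31), August (31), September (30): 31 + 31 + 30 = 92 days.
October 1–7, 2318: 7 days.
Total: 6 + 92 + 7 = 105 days.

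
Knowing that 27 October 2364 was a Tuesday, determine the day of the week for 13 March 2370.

October 27, 2364 → October 27, 2365: 365 days.
October 27, 2365 → October 27, 2366: 365 days.
October 27, 2366 → October 27, 2367: 365 days.
October 27, 2367 → October 27, 2368: 366 days (2368 is a leap year).
October 27, 2368 → October 27, 2369: 365 days.
October 2369: 31 − 27 = 4 days remain.
Then November (30), December (31), January (31), February 2370 (28): 30 + 31 + 31 + 28 = 120 days.
March 1–13, 2370: 13 days.
Residual: 137 days.
Total: 1963 days.
1963 mod 7 = 3, so 3 days after Tuesday is Friday.

Friday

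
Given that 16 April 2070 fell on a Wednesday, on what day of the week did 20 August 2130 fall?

From April 16, 2070 to April 16, 2130: 60 years, of which 14 contain a Feb 29 — 46×365 + 14×366 = 21914 days.
(2100 is not a leap year (divisible by 100 but not 400).)
April 2130: 30 − 16 = 14 days remain.
Then May (31), June (30), July (31): 31 + 30 + 31 = 92 days.
August 1–20, 2130: 20 days.
Residual: 126 days.
Total: 22040 days.
22040 mod 7 = 4, so 4 days after Wednesday is Sunday.

Sunday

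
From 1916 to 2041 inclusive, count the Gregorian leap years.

32

Years divisible by 4: 1916, 1920, …, 2040 — 32 in all.
2000 is divisible by 400, so still leap.
No century exceptions apply. Count: 32.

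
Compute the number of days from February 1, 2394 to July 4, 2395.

Day-of-year of February 1, 2394: 32.
Day-of-year of July 4, 2395: 185.
2394 has 365 days, so 365 − 32 = 333 days remain in 2394.
Total: 333 + 185 = 518 days.

518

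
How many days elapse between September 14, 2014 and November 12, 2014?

59

September 2014: 30 − 14 = 16 days remain.
Then October (31): 31 days.
November 1–12, 2014: 12 days.
Total: 16 + 31 + 12 = 59 days.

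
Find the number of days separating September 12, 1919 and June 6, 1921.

Day-of-year of September 12, 1919: 255.
Day-of-year of June 6, 1921: 157.
1919 has 365 days, so 365 − 255 = 110 days remain in 1919.
Full years: 1920: 366. Sum = 366.
Total: 110 + 366 + 157 = 633 days.

633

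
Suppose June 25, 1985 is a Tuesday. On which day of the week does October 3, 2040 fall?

Wednesday

From June 25, 1985 to June 25, 2040: 55 years, of which 14 contain a Feb 29 — 41×365 + 14×366 = 20089 days.
(2000 is a leap year (divisible by 400).)
June 2040: 30 − 25 = 5 days remain.
Then July (31), August (31), September (30): 31 + 31 + 30 = 92 days.
October 1–3, 2040: 3 days.
Residual: 100 days.
Total: 20189 days.
20189 mod 7 = 1, so 1 day after Tuesday is Wednesday.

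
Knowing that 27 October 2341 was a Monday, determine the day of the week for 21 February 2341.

Friday

Count forward from the earlier date (February 21, 2341) to the later (October 27, 2341):
February 2341: 28 − 21 = 7 days remain (2341 is not a leap year, so February has 28 days).
Then March (31), April (30), May (31), June (30), July (31), August (31), September (30): 31 + 30 + 31 + 30 + 31 + 31 + 30 = 214 days.
October 1–27, 2341: 27 days.
Total: 7 + 214 + 27 = 248 days.
248 mod 7 = 3, so 3 days before Monday is Friday.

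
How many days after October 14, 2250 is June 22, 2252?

617

October 14, 2250 → October 14, 2251: 365 days.
October 2251: 31 − 14 = 17 days remain.
Then November (30), December (31), January (31), February 2252 (29), March (31), April (30), May (31): 30 + 31 + 31 + 29 + 31 + 30 + 31 = 213 days.
June 1–22, 2252: 22 days.
Residual: 252 days.
Total: 617 days.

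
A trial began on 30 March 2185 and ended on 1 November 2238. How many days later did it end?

19573

From March 30, 2185 to March 30, 2238: 53 years, of which 12 contain a Feb 29 — 41×365 + 12×366 = 19357 days.
(2200 is not a leap year (divisible by 100 but not 400).)
March 2238: 31 − 30 = 1 day remains.
Then April (30), May (31), June (30), July (31), August (31), September (30), October (31): 30 + 31 + 30 + 31 + 31 + 30 + 31 = 214 days.
November 1, 2238: 1 day.
Residual: 216 days.
Total: 19573 days.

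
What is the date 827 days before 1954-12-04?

1952-08-29

Count 827 days before December 4, 1954:
Day-of-year of August 29, 1952: 242.
Day-of-year of December 4, 1954: 338.
1952 has 366 days, so 366 − 242 = 124 days remain in 1952.
Full years: 1953: 365. Sum = 365.
Total: 124 + 365 + 338 = 827 days.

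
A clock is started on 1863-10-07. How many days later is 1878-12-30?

Day-of-year of October 7, 1863: 280.
Day-of-year of December 30, 1878: 364.
1863 has 365 days, so 365 − 280 = 85 days remain in 1863.
Full years 1864–1877: 10 common + 4 leap = 10×365 + 4×366 = 5114 days.
Total: 85 + 5114 + 364 = 5563 days.

5563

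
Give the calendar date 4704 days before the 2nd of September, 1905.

the 15th of October, 1892

Count 4704 days before September 2, 1905:
Day-of-year of October 15, 1892: 289.
Day-of-year of September 2, 1905: 245.
1892 has 366 days, so 366 − 289 = 77 days remain in 1892.
Full years 1893–1904: 10 common + 2 leap = 10×365 + 2×366 = 4382 days.
Total: 77 + 4382 + 245 = 4704 days.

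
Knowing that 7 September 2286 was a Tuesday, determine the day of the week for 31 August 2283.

Count forward from the earlier date (August 31, 2283) to the later (September 7, 2286):
August 31, 2283 → August 31, 2284: 366 days (2284 is a leap year).
August 31, 2284 → August 31, 2285: 365 days.
August 31, 2285 → August 31, 2286: 365 days.
August 2286: 31 − 31 = 0 days remain.
September 1–7, 2286: 7 days.
Residual: 7 days.
Total: 1103 days.
1103 mod 7 = 4, so 4 days before Tuesday is Friday.

Friday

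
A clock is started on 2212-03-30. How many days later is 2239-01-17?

9789

Day-of-year of March 30, 2212: 90.
Day-of-year of January 17, 2239: 17.
2212 has 366 days, so 366 − 90 = 276 days remain in 2212.
Full years 2213–2238: 20 common + 6 leap = 20×365 + 6×366 = 9496 days.
Total: 276 + 9496 + 17 = 9789 days.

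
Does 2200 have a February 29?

2200 is not a leap year (divisible by 100 but not 400).

No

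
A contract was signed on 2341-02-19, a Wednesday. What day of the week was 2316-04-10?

Monday

Count forward from the earlier date (April 10, 2316) to the later (February 19, 2341):
Day-of-year of April 10, 2316: 101.
Day-of-year of February 19, 2341: 50.
2316 has 366 days, so 366 − 101 = 265 days remain in 2316.
Full years 2317–2340: 18 common + 6 leap = 18×365 + 6×366 = 8766 days.
Total: 265 + 8766 + 50 = 9081 days.
9081 mod 7 = 2, so 2 days before Wednesday is Monday.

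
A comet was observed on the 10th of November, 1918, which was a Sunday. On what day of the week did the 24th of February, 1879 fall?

Monday

Count forward from the earlier date (February 24, 1879) to the later (November 10, 1918):
Day-of-year of February 24, 1879: 55.
Day-of-year of November 10, 1918: 314.
1879 has 365 days, so 365 − 55 = 310 days remain in 1879.
Full years 1880–1917: 29 common + 9 leap = 29×365 + 9×366 = 13879 days.
Total: 310 + 13879 + 314 = 14503 days.
14503 mod 7 = 6, so 6 days before Sunday is Monday.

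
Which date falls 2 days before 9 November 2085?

7 November 2085

Count 2 days before November 9, 2085:
Within November 2085: 9 − 7 = 2 days.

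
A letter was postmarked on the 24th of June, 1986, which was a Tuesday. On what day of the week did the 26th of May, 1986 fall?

Monday

Count forward from the earlier date (May 26, 1986) to the later (June 24, 1986):
May 1986: 31 − 26 = 5 days remain.
June 1–24, 1986: 24 days.
Total: 5 + 24 = 29 days.
29 mod 7 = 1, so 1 day before Tuesday is Monday.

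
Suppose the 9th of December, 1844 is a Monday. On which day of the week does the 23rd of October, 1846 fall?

December 9, 1844 → December 9, 1845: 365 days.
December 1845: 31 − 9 = 22 days remain.
Then 9 full months totalling 273 days.
October 1–23, 1846: 23 days.
Residual: 318 days.
Total: 683 days.
683 mod 7 = 4, so 4 days after Monday is Friday.

Friday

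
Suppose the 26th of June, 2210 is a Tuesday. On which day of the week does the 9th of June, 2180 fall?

Friday

Count forward from the earlier date (June 9, 2180) to the later (June 26, 2210):
Day-of-year of June 9, 2180: 161.
Day-of-year of June 26, 2210: 177.
2180 has 366 days, so 366 − 161 = 205 days remain in 2180.
Full years 2181–2209: 23 common + 6 leap = 23×365 + 6×366 = 10591 days.
Total: 205 + 10591 + 177 = 10973 days.
10973 mod 7 = 4, so 4 days before Tuesday is Friday.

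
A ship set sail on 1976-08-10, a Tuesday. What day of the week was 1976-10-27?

August 1976: 31 − 10 = 21 days remain.
Then September (30): 30 days.
October 1–27, 1976: 27 days.
Total: 21 + 30 + 27 = 78 days.
78 mod 7 = 1, so 1 day after Tuesday is Wednesday.

Wednesday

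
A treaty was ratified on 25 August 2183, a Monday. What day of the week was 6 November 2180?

Monday

Count forward from the earlier date (November 6, 2180) to the later (August 25, 2183):
Day-of-year of November 6, 2180: 311.
Day-of-year of August 25, 2183: 237.
2180 has 366 days, so 366 − 311 = 55 days remain in 2180.
Full years: 2181: 365; 2182: 365. Sum = 730.
Total: 55 + 730 + 237 = 1022 days.
1022 is a multiple of 7, so 6 November 2180 falls on the same weekday: Monday.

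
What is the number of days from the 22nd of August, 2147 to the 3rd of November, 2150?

1169

Day-of-year of August 22, 2147: 234.
Day-of-year of November 3, 2150: 307.
2147 has 365 days, so 365 − 234 = 131 days remain in 2147.
Full years: 2148: 366; 2149: 365. Sum = 731.
Total: 131 + 731 + 307 = 1169 days.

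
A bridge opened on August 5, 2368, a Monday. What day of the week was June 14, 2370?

Sunday

Day-of-year of August 5, 2368: 218.
Day-of-year of June 14, 2370: 165.
2368 has 366 days, so 366 − 218 = 148 days remain in 2368.
Full years: 2369: 365. Sum = 365.
Total: 148 + 365 + 165 = 678 days.
678 mod 7 = 6, so 6 days after Monday is Sunday.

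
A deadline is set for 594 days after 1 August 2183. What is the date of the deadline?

17 March 2185

Count 594 days after August 1, 2183:
August 1, 2183 → August 1, 2184: 366 days (2184 is a leap year).
August 2184: 31 − 1 = 30 days remain.
Then September (30), October (31), November (30), December (31), January (31), February 2185 (28): 30 + 31 + 30 + 31 + 31 + 28 = 181 days.
March 1–17, 2185: 17 days.
Residual: 228 days.
Total: 594 days.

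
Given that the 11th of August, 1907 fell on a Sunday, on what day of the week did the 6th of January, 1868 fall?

Count forward from the earlier date (January 6, 1868) to the later (August 11, 1907):
Day-of-year of January 6, 1868: 6.
Day-of-year of August 11, 1907: 223.
1868 has 366 days, so 366 − 6 = 360 days remain in 1868.
Full years 1869–1906: 30 common + 8 leap = 30×365 + 8×366 = 13878 days.
Total: 360 + 13878 + 223 = 14461 days.
14461 mod 7 = 6, so 6 days before Sunday is Monday.

Monday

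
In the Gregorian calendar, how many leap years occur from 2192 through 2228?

Years divisible by 4 in [2192, 2228]: 2192, 2196, 2200, 2204, 2208, 2212, 2216, 2220, 2224, 2228.
Of these, 2200 is divisible by 100 but not 400, so not leap.
Leap years: 10 − 1 = 9.

9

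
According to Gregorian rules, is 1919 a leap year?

No

1919 is not a leap year.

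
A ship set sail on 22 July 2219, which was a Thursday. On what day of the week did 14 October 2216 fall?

Count forward from the earlier date (October 14, 2216) to the later (July 22, 2219):
October 14, 2216 → October 14, 2217: 365 days.
October 14, 2217 → October 14, 2218: 365 days.
October 2218: 31 − 14 = 17 days remain.
Then November (30), December (31), January (31), February 2219 (28), March (31), April (30), May (31), June (30): 30 + 31 + 31 + 28 + 31 + 30 + 31 + 30 = 242 days.
July 1–22, 2219: 22 days.
Residual: 281 days.
Total: 1011 days.
1011 mod 7 = 3, so 3 days before Thursday is Monday.

Monday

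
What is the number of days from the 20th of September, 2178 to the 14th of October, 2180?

755

September 2178: 30 − 20 = 10 days remain.
Then 24 full months totalling 731 days.
October 1–14, 2180: 14 days.
Total: 10 + 731 + 14 = 755 days.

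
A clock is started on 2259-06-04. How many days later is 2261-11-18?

898

June 4, 2259 → June 4, 2260: 366 days (2260 is a leap year).
June 4, 2260 → June 4, 2261: 365 days.
June 2261: 30 − 4 = 26 days remain.
Then July (31), August (31), September (30), October (31): 31 + 31 + 30 + 31 = 123 days.
November 1–18, 2261: 18 days.
Residual: 167 days.
Total: 898 days.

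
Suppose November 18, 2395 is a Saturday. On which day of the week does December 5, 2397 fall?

November 2395: 30 − 18 = 12 days remain.
Then 24 full months totalling 731 days.
December 1–5, 2397: 5 days.
Total: 12 + 731 + 5 = 748 days.
748 mod 7 = 6, so 6 days after Saturday is Friday.

Friday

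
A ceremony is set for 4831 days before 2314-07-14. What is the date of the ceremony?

2301-04-22

Count 4831 days before July 14, 2314:
Day-of-year of April 22, 2301: 112.
Day-of-year of July 14, 2314: 195.
2301 has 365 days, so 365 − 112 = 253 days remain in 2301.
Full years 2302–2313: 9 common + 3 leap = 9×365 + 3×366 = 4383 days.
Total: 253 + 4383 + 195 = 4831 days.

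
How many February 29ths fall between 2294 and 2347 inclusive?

12

Years divisible by 4: 2296, 2300, …, 2344 — 13 in all.
Of these, 2300 is divisible by 100 but not 400, so not leap.
Leap years: 13 − 1 = 12.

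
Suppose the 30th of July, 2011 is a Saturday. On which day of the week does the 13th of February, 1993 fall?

Saturday

Count forward from the earlier date (February 13, 1993) to the later (July 30, 2011):
From February 13, 1993 to February 13, 2011: 18 years, of which 4 contain a Feb 29 — 14×365 + 4×366 = 6574 days.
(2000 is a leap year (divisible by 400).)
February 2011: 28 − 13 = 15 days remain (2011 is not a leap year, so February has 28 days).
Then March (31), April (30), May (31), June (30): 31 + 30 + 31 + 30 = 122 days.
July 1–30, 2011: 30 days.
Residual: 167 days.
Total: 6741 days.
6741 is a multiple of 7, so the 13th of February, 1993 falls on the same weekday: Saturday.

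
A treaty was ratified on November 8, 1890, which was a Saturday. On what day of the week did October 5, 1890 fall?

Sunday

Count forward from the earlier date (October 5, 1890) to the later (November 8, 1890):
October 1890: 31 − 5 = 26 days remain.
November 1–8, 1890: 8 days.
Total: 26 + 8 = 34 days.
34 mod 7 = 6, so 6 days before Saturday is Sunday.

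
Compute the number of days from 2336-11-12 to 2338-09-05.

662

November 2336: 30 − 12 = 18 days remain.
Then 21 full months totalling 639 days.
September 1–5, 2338: 5 days.
Total: 18 + 639 + 5 = 662 days.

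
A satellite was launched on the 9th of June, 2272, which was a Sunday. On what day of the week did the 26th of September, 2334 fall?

From June 9, 2272 to June 9, 2334: 62 years, of which 14 contain a Feb 29 — 48×365 + 14×366 = 22644 days.
(2300 is not a leap year (divisible by 100 but not 400).)
June 2334: 30 − 9 = 21 days remain.
Then July (31), August (31): 31 + 31 = 62 days.
September 1–26, 2334: 26 days.
Residual: 109 days.
Total: 22753 days.
22753 mod 7 = 3, so 3 days after Sunday is Wednesday.

Wednesday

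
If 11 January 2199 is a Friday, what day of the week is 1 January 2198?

Count forward from the earlier date (January 1, 2198) to the later (January 11, 2199):
January 1, 2198 → January 1, 2199: 365 days.
Within January 2199: 11 − 1 = 10 days.
Total: 375 days.
375 mod 7 = 4, so 4 days before Friday is Monday.

Monday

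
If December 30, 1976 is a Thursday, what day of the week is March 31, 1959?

Tuesday

Count forward from the earlier date (March 31, 1959) to the later (December 30, 1976):
From March 31, 1959 to March 31, 1976: 17 years, of which 5 contain a Feb 29 — 12×365 + 5×366 = 6210 days.
March 1976: 31 − 31 = 0 days remain.
Then April (30), May (31), June (30), July (31), August (31), September (30), October (31), November (30): 30 + 31 + 30 + 31 + 31 + 30 + 31 + 30 = 244 days.
December 1–30, 1976: 30 days.
Residual: 274 days.
Total: 6484 days.
6484 mod 7 = 2, so 2 days before Thursday is Tuesday.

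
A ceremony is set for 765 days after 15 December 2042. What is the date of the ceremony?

18 January 2045

Count 765 days after December 15, 2042:
December 15, 2042 → December 15, 2043: 365 days.
December 15, 2043 → December 15, 2044: 366 days (2044 is a leap year).
December 2044: 31 − 15 = 16 days remain.
January 1–18, 2045: 18 days.
Residual: 34 days.
Total: 765 days.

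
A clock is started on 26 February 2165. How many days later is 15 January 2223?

From February 26, 2165 to February 26, 2222: 57 years, of which 13 contain a Feb 29 — 44×365 + 13×366 = 20818 days.
(2200 is not a leap year (divisible by 100 but not 400).)
February 2222: 28 − 26 = 2 days remain (2222 is not a leap year, so February has 28 days).
Then 10 full months totalling 306 days.
January 1–15, 2223: 15 days.
Residual: 323 days.
Total: 21141 days.

21141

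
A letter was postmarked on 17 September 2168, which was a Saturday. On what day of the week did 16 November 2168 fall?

Wednesday

September 2168: 30 − 17 = 13 days remain.
Then October (31): 31 days.
November 1–16, 2168: 16 days.
Total: 13 + 31 + 16 = 60 days.
60 mod 7 = 4, so 4 days after Saturday is Wednesday.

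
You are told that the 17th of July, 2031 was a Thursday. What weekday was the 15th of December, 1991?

Sunday

Count forward from the earlier date (December 15, 1991) to the later (July 17, 2031):
Day-of-year of December 15, 1991: 349.
Day-of-year of July 17, 2031: 198.
1991 has 365 days, so 365 − 349 = 16 days remain in 1991.
Full years 1992–2030: 29 common + 10 leap = 29×365 + 10×366 = 14245 days.
Total: 16 + 14245 + 198 = 14459 days.
14459 mod 7 = 4, so 4 days before Thursday is Sunday.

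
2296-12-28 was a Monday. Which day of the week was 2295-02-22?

Count forward from the earlier date (February 22, 2295) to the later (December 28, 2296):
February 22, 2295 → February 22, 2296: 365 days.
February 2296: 29 − 22 = 7 days remain (2296 is a leap year, so February has 29 days).
Then 9 full months totalling 275 days.
December 1–28, 2296: 28 days.
Residual: 310 days.
Total: 675 days.
675 mod 7 = 3, so 3 days before Monday is Friday.

Friday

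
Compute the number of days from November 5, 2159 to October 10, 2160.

340

November 2159: 30 − 5 = 25 days remain.
Then 10 full months totalling 305 days.
October 1–10, 2160: 10 days.
Total: 25 + 305 + 10 = 340 days.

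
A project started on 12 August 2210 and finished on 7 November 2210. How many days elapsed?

August 2210: 31 − 12 = 19 days remain.
Then September (30), October (31): 30 + 31 = 61 days.
November 1–7, 2210: 7 days.
Total: 19 + 61 + 7 = 87 days.

87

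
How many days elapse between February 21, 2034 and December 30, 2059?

9443

Day-of-year of February 21, 2034: 52.
Day-of-year of December 30, 2059: 364.
2034 has 365 days, so 365 − 52 = 313 days remain in 2034.
Full years 2035–2058: 18 common + 6 leap = 18×365 + 6×366 = 8766 days.
Total: 313 + 8766 + 364 = 9443 days.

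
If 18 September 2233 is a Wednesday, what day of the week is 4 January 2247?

Monday

Day-of-year of September 18, 2233: 261.
Day-of-year of January 4, 2247: 4.
2233 has 365 days, so 365 − 261 = 104 days remain in 2233.
Full years 2234–2246: 10 common + 3 leap = 10×365 + 3×366 = 4748 days.
Total: 104 + 4748 + 4 = 4856 days.
4856 mod 7 = 5, so 5 days after Wednesday is Monday.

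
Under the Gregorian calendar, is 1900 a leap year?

1900 is not a leap year (divisible by 100 but not 400).

No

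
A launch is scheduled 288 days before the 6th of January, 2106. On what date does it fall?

the 24th of March, 2105

Count 288 days before January 6, 2106:
March 2105: 31 − 24 = 7 days remain.
Then 9 full months totalling 275 days.
January 1–6, 2106: 6 days.
Residual: 288 days.
Total: 288 days.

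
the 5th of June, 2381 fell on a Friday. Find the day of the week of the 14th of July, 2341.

Monday

Count forward from the earlier date (July 14, 2341) to the later (June 5, 2381):
From July 14, 2341 to July 14, 2380: 39 years, of which 10 contain a Feb 29 — 29×365 + 10×366 = 14245 days.
July 2380: 31 − 14 = 17 days remain.
Then 10 full months totalling 304 days.
June 1–5, 2381: 5 days.
Residual: 326 days.
Total: 14571 days.
14571 mod 7 = 4, so 4 days before Friday is Monday.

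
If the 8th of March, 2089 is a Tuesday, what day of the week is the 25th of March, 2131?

Sunday

From March 8, 2089 to March 8, 2131: 42 years, of which 9 contain a Feb 29 — 33×365 + 9×366 = 15339 days.
(2100 is not a leap year (divisible by 100 but not 400).)
Within March 2131: 25 − 8 = 17 days.
Total: 15356 days.
15356 mod 7 = 5, so 5 days after Tuesday is Sunday.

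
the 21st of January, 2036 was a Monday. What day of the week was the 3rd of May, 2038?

Day-of-year of January 21, 2036: 21.
Day-of-year of May 3, 2038: 123.
2036 has 366 days, so 366 − 21 = 345 days remain in 2036.
Full years: 2037: 365. Sum = 365.
Total: 345 + 365 + 123 = 833 days.
833 is a multiple of 7, so the 3rd of May, 2038 falls on the same weekday: Monday.

Monday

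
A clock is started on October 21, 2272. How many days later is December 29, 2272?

69

October 2272: 31 − 21 = 10 days remain.
Then November (30): 30 days.
December 1–29, 2272: 29 days.
Total: 10 + 30 + 29 = 69 days.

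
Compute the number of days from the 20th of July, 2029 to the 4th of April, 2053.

8659

Day-of-year of July 20, 2029: 201.
Day-of-year of April 4, 2053: 94.
2029 has 365 days, so 365 − 201 = 164 days remain in 2029.
Full years 2030–2052: 17 common + 6 leap = 17×365 + 6×366 = 8401 days.
Total: 164 + 8401 + 94 = 8659 days.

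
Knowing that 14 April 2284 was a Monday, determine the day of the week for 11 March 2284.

Tuesday

Count forward from the earlier date (March 11, 2284) to the later (April 14, 2284):
March 2284: 31 − 11 = 20 days remain.
April 1–14, 2284: 14 days.
Total: 20 + 14 = 34 days.
34 mod 7 = 6, so 6 days before Monday is Tuesday.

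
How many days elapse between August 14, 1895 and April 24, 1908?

From August 14, 1895 to August 14, 1907: 12 years, of which 2 contain a Feb 29 — 10×365 + 2×366 = 4382 days.
(1900 is not a leap year (divisible by 100 but not 400).)
August 1907: 31 − 14 = 17 days remain.
Then September (30), October (31), November (30), December (31), January (31), February 1908 (29), March (31): 30 + 31 + 30 + 31 + 31 + 29 + 31 = 213 days.
April 1–24, 1908: 24 days.
Residual: 254 days.
Total: 4636 days.

4636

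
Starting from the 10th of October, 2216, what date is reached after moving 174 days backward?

the 19th of April, 2216

Count 174 days before October 10, 2216:
April 2216: 30 − 19 = 11 days remain.
Then May (31), June (30), July (31), August (31), September (30): 31 + 30 + 31 + 31 + 30 = 153 days.
October 1–10, 2216: 10 days.
Total: 11 + 153 + 10 = 174 days.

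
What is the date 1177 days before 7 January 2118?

18 October 2114

Count 1177 days before January 7, 2118:
October 18, 2114 → October 18, 2115: 365 days.
October 18, 2115 → October 18, 2116: 366 days (2116 is a leap year).
October 18, 2116 → October 18, 2117: 365 days.
October 2117: 31 − 18 = 13 days remain.
Then November (30), December (31): 30 + 31 = 61 days.
January 1–7, 2118: 7 days.
Residual: 81 days.
Total: 1177 days.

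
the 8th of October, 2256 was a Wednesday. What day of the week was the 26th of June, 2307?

Day-of-year of October 8, 2256: 282.
Day-of-year of June 26, 2307: 177.
2256 has 366 days, so 366 − 282 = 84 days remain in 2256.
Full years 2257–2306: 39 common + 11 leap = 39×365 + 11×366 = 18261 days.
Total: 84 + 18261 + 177 = 18522 days.
18522 is a multiple of 7, so the 26th of June, 2307 falls on the same weekday: Wednesday.

Wednesday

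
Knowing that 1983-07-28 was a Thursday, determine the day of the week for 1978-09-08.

Count forward from the earlier date (September 8, 1978) to the later (July 28, 1983):
Day-of-year of September 8, 1978: 251.
Day-of-year of July 28, 1983: 209.
1978 has 365 days, so 365 − 251 = 114 days remain in 1978.
Full years: 1979: 365; 1980: 366; 1981: 365; 1982: 365. Sum = 1461.
Total: 114 + 1461 + 209 = 1784 days.
1784 mod 7 = 6, so 6 days before Thursday is Friday.

Friday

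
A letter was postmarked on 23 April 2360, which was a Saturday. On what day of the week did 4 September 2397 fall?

From April 23, 2360 to April 23, 2397: 37 years, of which 9 contain a Feb 29 — 28×365 + 9×366 = 13514 days.
April 2397: 30 − 23 = 7 days remain.
Then May (31), June (30), July (31), August (31): 31 + 30 + 31 + 31 = 123 days.
September 1–4, 2397: 4 days.
Residual: 134 days.
Total: 13648 days.
13648 mod 7 = 5, so 5 days after Saturday is Thursday.

Thursday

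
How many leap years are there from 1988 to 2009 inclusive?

6

Years divisible by 4 in [1988, 2009]: 1988, 1992, 1996, 2000, 2004, 2008.
2000 is divisible by 400, so still leap.
No century exceptions apply. Count: 6.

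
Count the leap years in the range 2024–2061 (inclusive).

10

Years divisible by 4 in [2024, 2061]: 2024, 2028, 2032, 2036, 2040, 2044, 2048, 2052, 2056, 2060.
No century exceptions apply. Count: 10.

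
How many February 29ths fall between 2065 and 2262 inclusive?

47

Years divisible by 4: 2068, 2072, …, 2260 — 49 in all.
Of these, 2100, 2200 are divisible by 100 but not 400, so not leap.
Leap years: 49 − 2 = 47.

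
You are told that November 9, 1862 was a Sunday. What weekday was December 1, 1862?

November 1862: 30 − 9 = 21 days remain.
December 1, 1862: 1 day.
Total: 21 + 1 = 22 days.
22 mod 7 = 1, so 1 day after Sunday is Monday.

Monday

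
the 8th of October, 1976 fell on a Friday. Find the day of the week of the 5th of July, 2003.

Day-of-year of October 8, 1976: 282.
Day-of-year of July 5, 2003: 186.
1976 has 366 days, so 366 − 282 = 84 days remain in 1976.
Full years 1977–2002: 20 common + 6 leap = 20×365 + 6×366 = 9496 days.
Total: 84 + 9496 + 186 = 9766 days.
9766 mod 7 = 1, so 1 day after Friday is Saturday.

Saturday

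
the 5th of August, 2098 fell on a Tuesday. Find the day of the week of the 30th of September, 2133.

Wednesday

From August 5, 2098 to August 5, 2133: 35 years, of which 8 contain a Feb 29 — 27×365 + 8×366 = 12783 days.
(2100 is not a leap year (divisible by 100 but not 400).)
August 2133: 31 − 5 = 26 days remain.
September 1–30, 2133: 30 days.
Residual: 56 days.
Total: 12839 days.
12839 mod 7 = 1, so 1 day after Tuesday is Wednesday.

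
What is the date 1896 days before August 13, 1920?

June 5, 1915

Count 1896 days before August 13, 1920:
June 5, 1915 → June 5, 1916: 366 days (1916 is a leap year).
June 5, 1916 → June 5, 1917: 365 days.
June 5, 1917 → June 5, 1918: 365 days.
June 5, 1918 → June 5, 1919: 365 days.
June 5, 1919 → June 5, 1920: 366 days (1920 is a leap year).
June 1920: 30 − 5 = 25 days remain.
Then July (31): 31 days.
August 1–13, 1920: 13 days.
Residual: 69 days.
Total: 1896 days.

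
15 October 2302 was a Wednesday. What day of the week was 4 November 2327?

Day-of-year of October 15, 2302: 288.
Day-of-year of November 4, 2327: 308.
2302 has 365 days, so 365 − 288 = 77 days remain in 2302.
Full years 2303–2326: 18 common + 6 leap = 18×365 + 6×366 = 8766 days.
Total: 77 + 8766 + 308 = 9151 days.
9151 mod 7 = 2, so 2 days after Wednesday is Friday.

Friday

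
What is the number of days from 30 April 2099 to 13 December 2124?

9358

From April 30, 2099 to April 30, 2124: 25 years, of which 6 contain a Feb 29 — 19×365 + 6×366 = 9131 days.
(2100 is not a leap year (divisible by 100 but not 400).)
April 2124: 30 − 30 = 0 days remain.
Then May (31), June (30), July (31), August (31), September (30), October (31), November (30): 31 + 30 + 31 + 31 + 30 + 31 + 30 = 214 days.
December 1–13, 2124: 13 days.
Residual: 227 days.
Total: 9358 days.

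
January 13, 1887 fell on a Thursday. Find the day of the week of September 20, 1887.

Tuesday

January 1887: 31 − 13 = 18 days remain.
Then February 1887 (28), March (31), April (30), May (31), June (30), July (31), August (31): 28 + 31 + 30 + 31 + 30 + 31 + 31 = 212 days.
September 1–20, 1887: 20 days.
Total: 18 + 212 + 20 = 250 days.
250 mod 7 = 5, so 5 days after Thursday is Tuesday.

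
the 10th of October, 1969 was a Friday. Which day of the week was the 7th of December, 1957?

Saturday

Count forward from the earlier date (December 7, 1957) to the later (October 10, 1969):
From December 7, 1957 to December 7, 1968: 11 years, of which 3 contain a Feb 29 — 8×365 + 3×366 = 4018 days.
December 1968: 31 − 7 = 24 days remain.
Then 9 full months totalling 273 days.
October 1–10, 1969: 10 days.
Residual: 307 days.
Total: 4325 days.
4325 mod 7 = 6, so 6 days before Friday is Saturday.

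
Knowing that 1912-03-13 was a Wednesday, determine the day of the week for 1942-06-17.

Day-of-year of March 13, 1912: 73.
Day-of-year of June 17, 1942: 168.
1912 has 366 days, so 366 − 73 = 293 days remain in 1912.
Full years 1913–1941: 22 common + 7 leap = 22×365 + 7×366 = 10592 days.
Total: 293 + 10592 + 168 = 11053 days.
11053 is a multiple of 7, so 1942-06-17 falls on the same weekday: Wednesday.

Wednesday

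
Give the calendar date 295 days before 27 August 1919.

5 November 1918

Count 295 days before August 27, 1919:
Day-of-year of November 5, 1918: 309.
Day-of-year of August 27, 1919: 239.
1918 has 365 days, so 365 − 309 = 56 days remain in 1918.
Total: 56 + 239 = 295 days.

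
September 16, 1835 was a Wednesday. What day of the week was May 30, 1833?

Thursday

Count forward from the earlier date (May 30, 1833) to the later (September 16, 1835):
May 30, 1833 → May 30, 1834: 365 days.
May 30, 1834 → May 30, 1835: 365 days.
May 1835: 31 − 30 = 1 day remains.
Then June (30), July (31), August (31): 30 + 31 + 31 = 92 days.
September 1–16, 1835: 16 days.
Residual: 109 days.
Total: 839 days.
839 mod 7 = 6, so 6 days before Wednesday is Thursday.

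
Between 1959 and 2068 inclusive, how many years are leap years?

28

Years divisible by 4: 1960, 1964, …, 2068 — 28 in all.
2000 is divisible by 400, so still leap.
No century exceptions apply. Count: 28.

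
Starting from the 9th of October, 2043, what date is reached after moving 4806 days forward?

the 5th of December, 2056

Count 4806 days after October 9, 2043:
From October 9, 2043 to October 9, 2056: 13 years, of which 4 contain a Feb 29 — 9×365 + 4×366 = 4749 days.
October 2056: 31 − 9 = 22 days remain.
Then November (30): 30 days.
December 1–5, 2056: 5 days.
Residual: 57 days.
Total: 4806 days.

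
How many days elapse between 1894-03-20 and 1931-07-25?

13640

Day-of-year of March 20, 1894: 79.
Day-of-year of July 25, 1931: 206.
1894 has 365 days, so 365 − 79 = 286 days remain in 1894.
Full years 1895–1930: 28 common + 8 leap = 28×365 + 8×366 = 13148 days.
Total: 286 + 13148 + 206 = 13640 days.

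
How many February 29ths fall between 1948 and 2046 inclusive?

Years divisible by 4: 1948, 1952, …, 2044 — 25 in all.
2000 is divisible by 400, so still leap.
No century exceptions apply. Count: 25.

25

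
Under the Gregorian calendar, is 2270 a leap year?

2270 is not a leap year.

No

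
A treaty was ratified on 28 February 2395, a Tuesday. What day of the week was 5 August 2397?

February 2395: 28 − 28 = 0 days remain (2395 is not a leap year, so February has 28 days).
Then 29 full months totalling 884 days.
August 1–5, 2397: 5 days.
Total: 0 + 884 + 5 = 889 days.
889 is a multiple of 7, so 5 August 2397 falls on the same weekday: Tuesday.

Tuesday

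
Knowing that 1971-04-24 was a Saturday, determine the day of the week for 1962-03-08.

Thursday

Count forward from the earlier date (March 8, 1962) to the later (April 24, 1971):
From March 8, 1962 to March 8, 1971: 9 years, of which 2 contain a Feb 29 — 7×365 + 2×366 = 3287 days.
March 1971: 31 − 8 = 23 days remain.
April 1–24, 1971: 24 days.
Residual: 47 days.
Total: 3334 days.
3334 mod 7 = 2, so 2 days before Saturday is Thursday.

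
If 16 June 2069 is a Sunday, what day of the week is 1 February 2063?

Count forward from the earlier date (February 1, 2063) to the later (June 16, 2069):
February 1, 2063 → February 1, 2064: 365 days.
February 1, 2064 → February 1, 2065: 366 days (2064 is a leap year).
February 1, 2065 → February 1, 2066: 365 days.
February 1, 2066 → February 1, 2067: 365 days.
February 1, 2067 → February 1, 2068: 365 days.
February 1, 2068 → February 1, 2069: 366 days (2068 is a leap year).
February 2069: 28 − 1 = 27 days remain (2069 is not a leap year, so February has 28 days).
Then March (31), April (30), May (31): 31 + 30 + 31 = 92 days.
June 1–16, 2069: 16 days.
Residual: 135 days.
Total: 2327 days.
2327 mod 7 = 3, so 3 days before Sunday is Thursday.

Thursday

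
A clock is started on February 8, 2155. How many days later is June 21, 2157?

864

February 8, 2155 → February 8, 2156: 365 days.
February 8, 2156 → February 8, 2157: 366 days (2156 is a leap year).
February 2157: 28 − 8 = 20 days remain (2157 is not a leap year, so February has 28 days).
Then March (31), April (30), May (31): 31 + 30 + 31 = 92 days.
June 1–21, 2157: 21 days.
Residual: 133 days.
Total: 864 days.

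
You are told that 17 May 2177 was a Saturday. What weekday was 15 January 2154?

Tuesday

Count forward from the earlier date (January 15, 2154) to the later (May 17, 2177):
Day-of-year of January 15, 2154: 15.
Day-of-year of May 17, 2177: 137.
2154 has 365 days, so 365 − 15 = 350 days remain in 2154.
Full years 2155–2176: 16 common + 6 leap = 16×365 + 6×366 = 8036 days.
Total: 350 + 8036 + 137 = 8523 days.
8523 mod 7 = 4, so 4 days before Saturday is Tuesday.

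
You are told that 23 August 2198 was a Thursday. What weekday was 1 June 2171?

Saturday

Count forward from the earlier date (June 1, 2171) to the later (August 23, 2198):
Day-of-year of June 1, 2171: 152.
Day-of-year of August 23, 2198: 235.
2171 has 365 days, so 365 − 152 = 213 days remain in 2171.
Full years 2172–2197: 19 common + 7 leap = 19×365 + 7×366 = 9497 days.
Total: 213 + 9497 + 235 = 9945 days.
9945 mod 7 = 5, so 5 days before Thursday is Saturday.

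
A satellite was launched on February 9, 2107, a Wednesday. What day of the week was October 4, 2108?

Thursday

Day-of-year of February 9, 2107: 40.
Day-of-year of October 4, 2108: 278.
2107 has 365 days, so 365 − 40 = 325 days remain in 2107.
Total: 325 + 278 = 603 days.
603 mod 7 = 1, so 1 day after Wednesday is Thursday.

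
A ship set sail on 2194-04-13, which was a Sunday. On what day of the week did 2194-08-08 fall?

April 2194: 30 − 13 = 17 days remain.
Then May (31), June (30), July (31): 31 + 30 + 31 = 92 days.
August 1–8, 2194: 8 days.
Total: 17 + 92 + 8 = 117 days.
117 mod 7 = 5, so 5 days after Sunday is Friday.

Friday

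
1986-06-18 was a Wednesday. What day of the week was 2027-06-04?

Day-of-year of June 18, 1986: 169.
Day-of-year of June 4, 2027: 155.
1986 has 365 days, so 365 − 169 = 196 days remain in 1986.
Full years 1987–2026: 30 common + 10 leap = 30×365 + 10×366 = 14610 days.
Total: 196 + 14610 + 155 = 14961 days.
14961 mod 7 = 2, so 2 days after Wednesday is Friday.

Friday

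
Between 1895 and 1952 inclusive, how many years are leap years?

Years divisible by 4: 1896, 1900, …, 1952 — 15 in all.
Of these, 1900 is divisible by 100 but not 400, so not leap.
Leap years: 15 − 1 = 14.

14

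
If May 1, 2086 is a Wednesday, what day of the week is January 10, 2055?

Count forward from the earlier date (January 10, 2055) to the later (May 1, 2086):
From January 10, 2055 to January 10, 2086: 31 years, of which 8 contain a Feb 29 — 23×365 + 8×366 = 11323 days.
January 2086: 31 − 10 = 21 days remain.
Then February 2086 (28), March (31), April (30): 28 + 31 + 30 = 89 days.
May 1, 2086: 1 day.
Residual: 111 days.
Total: 11434 days.
11434 mod 7 = 3, so 3 days before Wednesday is Sunday.

Sunday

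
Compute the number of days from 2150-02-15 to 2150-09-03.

February 2150: 28 − 15 = 13 days remain (2150 is not a leap year, so February has 28 days).
Then March (31), April (30), May (31), June (30), July (31), August (31): 31 + 30 + 31 + 30 + 31 + 31 = 184 days.
September 1–3, 2150: 3 days.
Total: 13 + 184 + 3 = 200 days.

200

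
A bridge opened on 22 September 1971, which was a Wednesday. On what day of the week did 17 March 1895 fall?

Sunday

Count forward from the earlier date (March 17, 1895) to the later (September 22, 1971):
Day-of-year of March 17, 1895: 76.
Day-of-year of September 22, 1971: 265.
1895 has 365 days, so 365 − 76 = 289 days remain in 1895.
Full years 1896–1970: 57 common + 18 leap = 57×365 + 18×366 = 27393 days.
Total: 289 + 27393 + 265 = 27947 days.
27947 mod 7 = 3, so 3 days before Wednesday is Sunday.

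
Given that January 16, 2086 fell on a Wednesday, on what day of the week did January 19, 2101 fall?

Day-of-year of January 16, 2086: 16.
Day-of-year of January 19, 2101: 19.
2086 has 365 days, so 365 − 16 = 349 days remain in 2086.
Full years 2087–2100: 11 common + 3 leap = 11×365 + 3×366 = 5113 days.
Total: 349 + 5113 + 19 = 5481 days.
5481 is a multiple of 7, so January 19, 2101 falls on the same weekday: Wednesday.

Wednesday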